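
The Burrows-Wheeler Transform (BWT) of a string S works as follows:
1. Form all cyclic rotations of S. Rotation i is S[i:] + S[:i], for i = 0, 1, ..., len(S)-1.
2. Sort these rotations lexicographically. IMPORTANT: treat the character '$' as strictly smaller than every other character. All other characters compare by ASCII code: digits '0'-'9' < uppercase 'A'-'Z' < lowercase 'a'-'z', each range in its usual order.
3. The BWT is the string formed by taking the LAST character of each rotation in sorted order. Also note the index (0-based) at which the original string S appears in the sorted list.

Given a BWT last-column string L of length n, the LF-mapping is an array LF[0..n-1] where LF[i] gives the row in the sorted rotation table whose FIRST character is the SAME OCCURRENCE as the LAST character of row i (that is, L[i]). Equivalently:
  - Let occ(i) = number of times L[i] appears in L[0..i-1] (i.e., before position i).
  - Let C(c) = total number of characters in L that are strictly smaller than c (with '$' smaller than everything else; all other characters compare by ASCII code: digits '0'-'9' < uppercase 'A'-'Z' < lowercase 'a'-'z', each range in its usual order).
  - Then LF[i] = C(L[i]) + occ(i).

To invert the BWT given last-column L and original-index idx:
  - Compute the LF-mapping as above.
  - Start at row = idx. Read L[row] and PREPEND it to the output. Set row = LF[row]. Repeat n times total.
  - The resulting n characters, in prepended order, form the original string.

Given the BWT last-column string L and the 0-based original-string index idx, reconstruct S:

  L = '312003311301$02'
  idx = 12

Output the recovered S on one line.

LF mapping: 11 5 9 1 2 12 13 6 7 14 3 8 0 4 10
Walk LF starting at row 12, prepending L[row]:
  step 1: row=12, L[12]='$', prepend. Next row=LF[12]=0
  step 2: row=0, L[0]='3', prepend. Next row=LF[0]=11
  step 3: row=11, L[11]='1', prepend. Next row=LF[11]=8
  step 4: row=8, L[8]='1', prepend. Next row=LF[8]=7
  step 5: row=7, L[7]='1', prepend. Next row=LF[7]=6
  step 6: row=6, L[6]='3', prepend. Next row=LF[6]=13
  step 7: row=13, L[13]='0', prepend. Next row=LF[13]=4
  step 8: row=4, L[4]='0', prepend. Next row=LF[4]=2
  step 9: row=2, L[2]='2', prepend. Next row=LF[2]=9
  step 10: row=9, L[9]='3', prepend. Next row=LF[9]=14
  step 11: row=14, L[14]='2', prepend. Next row=LF[14]=10
  step 12: row=10, L[10]='0', prepend. Next row=LF[10]=3
  step 13: row=3, L[3]='0', prepend. Next row=LF[3]=1
  step 14: row=1, L[1]='1', prepend. Next row=LF[1]=5
  step 15: row=5, L[5]='3', prepend. Next row=LF[5]=12
Reversed output: 31002320031113$

Answer: 31002320031113$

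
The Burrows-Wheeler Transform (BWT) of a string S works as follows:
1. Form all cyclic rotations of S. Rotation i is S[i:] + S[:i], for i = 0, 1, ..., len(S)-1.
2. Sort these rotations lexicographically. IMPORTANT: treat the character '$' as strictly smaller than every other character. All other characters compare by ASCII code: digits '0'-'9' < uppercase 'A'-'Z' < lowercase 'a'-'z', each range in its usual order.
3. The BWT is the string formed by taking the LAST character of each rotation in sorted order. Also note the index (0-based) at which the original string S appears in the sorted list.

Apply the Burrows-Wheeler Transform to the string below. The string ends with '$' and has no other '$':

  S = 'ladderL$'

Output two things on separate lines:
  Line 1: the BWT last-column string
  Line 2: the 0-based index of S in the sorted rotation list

Answer: Lrladd$e
6

Derivation:
All 8 rotations (rotation i = S[i:]+S[:i]):
  rot[0] = ladderL$
  rot[1] = adderL$l
  rot[2] = dderL$la
  rot[3] = derL$lad
  rot[4] = erL$ladd
  rot[5] = rL$ladde
  rot[6] = L$ladder
  rot[7] = $ladderL
Sorted (with $ < everything):
  sorted[0] = $ladderL  (last char: 'L')
  sorted[1] = L$ladder  (last char: 'r')
  sorted[2] = adderL$l  (last char: 'l')
  sorted[3] = dderL$la  (last char: 'a')
  sorted[4] = derL$lad  (last char: 'd')
  sorted[5] = erL$ladd  (last char: 'd')
  sorted[6] = ladderL$  (last char: '$')
  sorted[7] = rL$ladde  (last char: 'e')
Last column: Lrladd$e
Original string S is at sorted index 6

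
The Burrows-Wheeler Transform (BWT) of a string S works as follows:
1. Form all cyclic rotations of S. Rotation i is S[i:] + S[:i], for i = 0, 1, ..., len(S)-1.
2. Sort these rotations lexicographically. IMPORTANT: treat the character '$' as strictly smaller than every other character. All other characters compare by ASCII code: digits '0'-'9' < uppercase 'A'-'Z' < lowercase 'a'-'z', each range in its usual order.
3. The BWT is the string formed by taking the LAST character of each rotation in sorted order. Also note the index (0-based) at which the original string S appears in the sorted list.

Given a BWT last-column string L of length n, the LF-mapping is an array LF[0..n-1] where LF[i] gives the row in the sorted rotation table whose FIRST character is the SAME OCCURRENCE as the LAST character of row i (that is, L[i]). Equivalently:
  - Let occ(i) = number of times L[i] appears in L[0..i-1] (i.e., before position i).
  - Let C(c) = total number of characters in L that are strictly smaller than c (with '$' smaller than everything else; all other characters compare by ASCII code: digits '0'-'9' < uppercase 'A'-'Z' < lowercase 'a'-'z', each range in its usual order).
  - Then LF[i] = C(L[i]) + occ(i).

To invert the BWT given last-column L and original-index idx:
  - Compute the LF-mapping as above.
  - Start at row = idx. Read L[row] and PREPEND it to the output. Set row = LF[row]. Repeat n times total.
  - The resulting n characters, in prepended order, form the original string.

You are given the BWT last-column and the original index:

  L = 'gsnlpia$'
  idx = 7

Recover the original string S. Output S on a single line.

LF mapping: 2 7 5 4 6 3 1 0
Walk LF starting at row 7, prepending L[row]:
  step 1: row=7, L[7]='$', prepend. Next row=LF[7]=0
  step 2: row=0, L[0]='g', prepend. Next row=LF[0]=2
  step 3: row=2, L[2]='n', prepend. Next row=LF[2]=5
  step 4: row=5, L[5]='i', prepend. Next row=LF[5]=3
  step 5: row=3, L[3]='l', prepend. Next row=LF[3]=4
  step 6: row=4, L[4]='p', prepend. Next row=LF[4]=6
  step 7: row=6, L[6]='a', prepend. Next row=LF[6]=1
  step 8: row=1, L[1]='s', prepend. Next row=LF[1]=7
Reversed output: sapling$

Answer: sapling$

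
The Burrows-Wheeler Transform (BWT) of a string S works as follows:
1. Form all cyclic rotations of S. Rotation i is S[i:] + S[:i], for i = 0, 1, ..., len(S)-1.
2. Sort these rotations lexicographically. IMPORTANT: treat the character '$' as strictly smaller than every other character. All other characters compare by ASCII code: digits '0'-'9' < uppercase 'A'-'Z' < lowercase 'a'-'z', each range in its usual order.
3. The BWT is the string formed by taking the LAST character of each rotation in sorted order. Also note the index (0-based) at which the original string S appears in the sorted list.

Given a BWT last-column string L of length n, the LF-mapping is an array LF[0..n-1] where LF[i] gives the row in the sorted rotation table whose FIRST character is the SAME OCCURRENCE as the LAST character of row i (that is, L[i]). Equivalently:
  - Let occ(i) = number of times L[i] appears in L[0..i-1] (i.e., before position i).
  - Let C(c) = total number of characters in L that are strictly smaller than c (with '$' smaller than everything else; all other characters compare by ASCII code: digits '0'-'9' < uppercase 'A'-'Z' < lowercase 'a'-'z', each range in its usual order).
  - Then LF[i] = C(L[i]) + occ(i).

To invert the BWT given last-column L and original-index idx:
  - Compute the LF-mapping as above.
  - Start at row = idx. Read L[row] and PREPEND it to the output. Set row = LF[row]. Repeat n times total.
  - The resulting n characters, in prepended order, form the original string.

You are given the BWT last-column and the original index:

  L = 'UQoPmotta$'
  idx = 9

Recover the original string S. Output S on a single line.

Answer: tomatoQPU$

Derivation:
LF mapping: 3 2 6 1 5 7 8 9 4 0
Walk LF starting at row 9, prepending L[row]:
  step 1: row=9, L[9]='$', prepend. Next row=LF[9]=0
  step 2: row=0, L[0]='U', prepend. Next row=LF[0]=3
  step 3: row=3, L[3]='P', prepend. Next row=LF[3]=1
  step 4: row=1, L[1]='Q', prepend. Next row=LF[1]=2
  step 5: row=2, L[2]='o', prepend. Next row=LF[2]=6
  step 6: row=6, L[6]='t', prepend. Next row=LF[6]=8
  step 7: row=8, L[8]='a', prepend. Next row=LF[8]=4
  step 8: row=4, L[4]='m', prepend. Next row=LF[4]=5
  step 9: row=5, L[5]='o', prepend. Next row=LF[5]=7
  step 10: row=7, L[7]='t', prepend. Next row=LF[7]=9
Reversed output: tomatoQPU$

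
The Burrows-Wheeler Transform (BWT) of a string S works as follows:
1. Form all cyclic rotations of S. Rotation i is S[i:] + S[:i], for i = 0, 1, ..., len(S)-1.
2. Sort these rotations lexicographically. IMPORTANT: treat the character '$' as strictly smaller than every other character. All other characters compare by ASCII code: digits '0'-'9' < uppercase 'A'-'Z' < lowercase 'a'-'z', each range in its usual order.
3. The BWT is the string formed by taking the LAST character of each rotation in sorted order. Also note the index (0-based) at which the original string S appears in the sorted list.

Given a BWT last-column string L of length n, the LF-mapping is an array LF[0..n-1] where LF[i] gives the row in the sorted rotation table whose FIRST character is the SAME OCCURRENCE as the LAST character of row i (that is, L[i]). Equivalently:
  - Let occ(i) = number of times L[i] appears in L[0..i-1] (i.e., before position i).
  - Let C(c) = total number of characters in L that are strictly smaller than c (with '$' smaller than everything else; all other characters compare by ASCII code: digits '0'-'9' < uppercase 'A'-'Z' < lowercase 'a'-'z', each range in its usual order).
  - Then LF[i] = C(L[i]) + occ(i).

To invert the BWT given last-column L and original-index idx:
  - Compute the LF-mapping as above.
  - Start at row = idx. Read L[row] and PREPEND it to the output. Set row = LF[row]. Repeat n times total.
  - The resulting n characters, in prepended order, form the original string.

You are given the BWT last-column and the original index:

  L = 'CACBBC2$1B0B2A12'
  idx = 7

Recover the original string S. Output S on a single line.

Answer: A0B22C2BBB1C1AC$

Derivation:
LF mapping: 13 7 14 9 10 15 4 0 2 11 1 12 5 8 3 6
Walk LF starting at row 7, prepending L[row]:
  step 1: row=7, L[7]='$', prepend. Next row=LF[7]=0
  step 2: row=0, L[0]='C', prepend. Next row=LF[0]=13
  step 3: row=13, L[13]='A', prepend. Next row=LF[13]=8
  step 4: row=8, L[8]='1', prepend. Next row=LF[8]=2
  step 5: row=2, L[2]='C', prepend. Next row=LF[2]=14
  step 6: row=14, L[14]='1', prepend. Next row=LF[14]=3
  step 7: row=3, L[3]='B', prepend. Next row=LF[3]=9
  step 8: row=9, L[9]='B', prepend. Next row=LF[9]=11
  step 9: row=11, L[11]='B', prepend. Next row=LF[11]=12
  step 10: row=12, L[12]='2', prepend. Next row=LF[12]=5
  step 11: row=5, L[5]='C', prepend. Next row=LF[5]=15
  step 12: row=15, L[15]='2', prepend. Next row=LF[15]=6
  step 13: row=6, L[6]='2', prepend. Next row=LF[6]=4
  step 14: row=4, L[4]='B', prepend. Next row=LF[4]=10
  step 15: row=10, L[10]='0', prepend. Next row=LF[10]=1
  step 16: row=1, L[1]='A', prepend. Next row=LF[1]=7
Reversed output: A0B22C2BBB1C1AC$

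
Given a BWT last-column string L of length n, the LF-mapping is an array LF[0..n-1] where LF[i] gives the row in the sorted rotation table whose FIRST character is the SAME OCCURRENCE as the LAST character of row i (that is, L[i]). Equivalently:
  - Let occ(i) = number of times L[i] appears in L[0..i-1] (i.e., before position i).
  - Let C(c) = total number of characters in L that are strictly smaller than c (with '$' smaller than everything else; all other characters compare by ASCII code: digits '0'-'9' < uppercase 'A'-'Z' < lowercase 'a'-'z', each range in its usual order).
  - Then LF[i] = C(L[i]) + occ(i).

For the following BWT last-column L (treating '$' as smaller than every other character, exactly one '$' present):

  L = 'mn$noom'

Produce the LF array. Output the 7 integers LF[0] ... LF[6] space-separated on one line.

Char counts: '$':1, 'm':2, 'n':2, 'o':2
C (first-col start): C('$')=0, C('m')=1, C('n')=3, C('o')=5
L[0]='m': occ=0, LF[0]=C('m')+0=1+0=1
L[1]='n': occ=0, LF[1]=C('n')+0=3+0=3
L[2]='$': occ=0, LF[2]=C('$')+0=0+0=0
L[3]='n': occ=1, LF[3]=C('n')+1=3+1=4
L[4]='o': occ=0, LF[4]=C('o')+0=5+0=5
L[5]='o': occ=1, LF[5]=C('o')+1=5+1=6
L[6]='m': occ=1, LF[6]=C('m')+1=1+1=2

Answer: 1 3 0 4 5 6 2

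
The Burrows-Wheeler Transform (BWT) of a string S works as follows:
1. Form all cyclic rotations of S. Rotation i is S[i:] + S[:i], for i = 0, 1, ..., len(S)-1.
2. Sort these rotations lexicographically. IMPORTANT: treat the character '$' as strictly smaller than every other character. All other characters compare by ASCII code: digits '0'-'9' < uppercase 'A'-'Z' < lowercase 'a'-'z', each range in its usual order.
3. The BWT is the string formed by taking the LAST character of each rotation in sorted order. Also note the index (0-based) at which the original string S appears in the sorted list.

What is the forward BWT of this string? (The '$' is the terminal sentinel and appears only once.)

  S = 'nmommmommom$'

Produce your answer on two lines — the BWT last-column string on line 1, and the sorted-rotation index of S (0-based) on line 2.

All 12 rotations (rotation i = S[i:]+S[:i]):
  rot[0] = nmommmommom$
  rot[1] = mommmommom$n
  rot[2] = ommmommom$nm
  rot[3] = mmmommom$nmo
  rot[4] = mmommom$nmom
  rot[5] = mommom$nmomm
  rot[6] = ommom$nmommm
  rot[7] = mmom$nmommmo
  rot[8] = mom$nmommmom
  rot[9] = om$nmommmomm
  rot[10] = m$nmommmommo
  rot[11] = $nmommmommom
Sorted (with $ < everything):
  sorted[0] = $nmommmommom  (last char: 'm')
  sorted[1] = m$nmommmommo  (last char: 'o')
  sorted[2] = mmmommom$nmo  (last char: 'o')
  sorted[3] = mmom$nmommmo  (last char: 'o')
  sorted[4] = mmommom$nmom  (last char: 'm')
  sorted[5] = mom$nmommmom  (last char: 'm')
  sorted[6] = mommmommom$n  (last char: 'n')
  sorted[7] = mommom$nmomm  (last char: 'm')
  sorted[8] = nmommmommom$  (last char: '$')
  sorted[9] = om$nmommmomm  (last char: 'm')
  sorted[10] = ommmommom$nm  (last char: 'm')
  sorted[11] = ommom$nmommm  (last char: 'm')
Last column: mooommnm$mmm
Original string S is at sorted index 8

Answer: mooommnm$mmm
8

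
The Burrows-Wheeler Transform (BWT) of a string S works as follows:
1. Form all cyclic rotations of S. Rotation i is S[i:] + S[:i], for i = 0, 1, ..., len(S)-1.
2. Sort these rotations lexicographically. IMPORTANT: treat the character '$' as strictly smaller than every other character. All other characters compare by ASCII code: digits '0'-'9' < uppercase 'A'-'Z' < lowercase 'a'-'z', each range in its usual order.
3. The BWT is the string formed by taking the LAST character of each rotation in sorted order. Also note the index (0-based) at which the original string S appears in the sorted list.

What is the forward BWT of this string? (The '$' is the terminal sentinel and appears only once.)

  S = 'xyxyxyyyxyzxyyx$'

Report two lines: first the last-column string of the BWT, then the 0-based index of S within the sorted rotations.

All 16 rotations (rotation i = S[i:]+S[:i]):
  rot[0] = xyxyxyyyxyzxyyx$
  rot[1] = yxyxyyyxyzxyyx$x
  rot[2] = xyxyyyxyzxyyx$xy
  rot[3] = yxyyyxyzxyyx$xyx
  rot[4] = xyyyxyzxyyx$xyxy
  rot[5] = yyyxyzxyyx$xyxyx
  rot[6] = yyxyzxyyx$xyxyxy
  rot[7] = yxyzxyyx$xyxyxyy
  rot[8] = xyzxyyx$xyxyxyyy
  rot[9] = yzxyyx$xyxyxyyyx
  rot[10] = zxyyx$xyxyxyyyxy
  rot[11] = xyyx$xyxyxyyyxyz
  rot[12] = yyx$xyxyxyyyxyzx
  rot[13] = yx$xyxyxyyyxyzxy
  rot[14] = x$xyxyxyyyxyzxyy
  rot[15] = $xyxyxyyyxyzxyyx
Sorted (with $ < everything):
  sorted[0] = $xyxyxyyyxyzxyyx  (last char: 'x')
  sorted[1] = x$xyxyxyyyxyzxyy  (last char: 'y')
  sorted[2] = xyxyxyyyxyzxyyx$  (last char: '$')
  sorted[3] = xyxyyyxyzxyyx$xy  (last char: 'y')
  sorted[4] = xyyx$xyxyxyyyxyz  (last char: 'z')
  sorted[5] = xyyyxyzxyyx$xyxy  (last char: 'y')
  sorted[6] = xyzxyyx$xyxyxyyy  (last char: 'y')
  sorted[7] = yx$xyxyxyyyxyzxy  (last char: 'y')
  sorted[8] = yxyxyyyxyzxyyx$x  (last char: 'x')
  sorted[9] = yxyyyxyzxyyx$xyx  (last char: 'x')
  sorted[10] = yxyzxyyx$xyxyxyy  (last char: 'y')
  sorted[11] = yyx$xyxyxyyyxyzx  (last char: 'x')
  sorted[12] = yyxyzxyyx$xyxyxy  (last char: 'y')
  sorted[13] = yyyxyzxyyx$xyxyx  (last char: 'x')
  sorted[14] = yzxyyx$xyxyxyyyx  (last char: 'x')
  sorted[15] = zxyyx$xyxyxyyyxy  (last char: 'y')
Last column: xy$yzyyyxxyxyxxy
Original string S is at sorted index 2

Answer: xy$yzyyyxxyxyxxy
2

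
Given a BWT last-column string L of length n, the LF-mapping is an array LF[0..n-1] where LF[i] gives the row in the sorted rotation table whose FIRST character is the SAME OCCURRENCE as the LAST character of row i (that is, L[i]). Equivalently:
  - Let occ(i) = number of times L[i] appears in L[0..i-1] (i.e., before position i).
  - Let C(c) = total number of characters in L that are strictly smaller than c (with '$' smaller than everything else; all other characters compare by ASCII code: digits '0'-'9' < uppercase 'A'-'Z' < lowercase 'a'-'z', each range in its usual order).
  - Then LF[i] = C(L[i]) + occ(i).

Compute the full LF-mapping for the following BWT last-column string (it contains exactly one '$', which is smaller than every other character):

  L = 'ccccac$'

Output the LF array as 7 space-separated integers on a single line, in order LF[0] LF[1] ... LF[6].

Answer: 2 3 4 5 1 6 0

Derivation:
Char counts: '$':1, 'a':1, 'c':5
C (first-col start): C('$')=0, C('a')=1, C('c')=2
L[0]='c': occ=0, LF[0]=C('c')+0=2+0=2
L[1]='c': occ=1, LF[1]=C('c')+1=2+1=3
L[2]='c': occ=2, LF[2]=C('c')+2=2+2=4
L[3]='c': occ=3, LF[3]=C('c')+3=2+3=5
L[4]='a': occ=0, LF[4]=C('a')+0=1+0=1
L[5]='c': occ=4, LF[5]=C('c')+4=2+4=6
L[6]='$': occ=0, LF[6]=C('$')+0=0+0=0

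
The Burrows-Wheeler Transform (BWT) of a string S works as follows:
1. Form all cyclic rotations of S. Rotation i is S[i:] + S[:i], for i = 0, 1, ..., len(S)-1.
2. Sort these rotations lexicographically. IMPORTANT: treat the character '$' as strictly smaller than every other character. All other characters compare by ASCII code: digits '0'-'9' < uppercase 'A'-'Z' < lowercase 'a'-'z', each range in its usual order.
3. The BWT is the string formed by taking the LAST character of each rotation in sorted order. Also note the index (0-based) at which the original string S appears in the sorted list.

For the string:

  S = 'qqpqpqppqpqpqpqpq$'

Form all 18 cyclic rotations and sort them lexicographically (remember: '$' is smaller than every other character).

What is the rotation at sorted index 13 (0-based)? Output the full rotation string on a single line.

All 18 rotations (rotation i = S[i:]+S[:i]):
  rot[0] = qqpqpqppqpqpqpqpq$
  rot[1] = qpqpqppqpqpqpqpq$q
  rot[2] = pqpqppqpqpqpqpq$qq
  rot[3] = qpqppqpqpqpqpq$qqp
  rot[4] = pqppqpqpqpqpq$qqpq
  rot[5] = qppqpqpqpqpq$qqpqp
  rot[6] = ppqpqpqpqpq$qqpqpq
  rot[7] = pqpqpqpqpq$qqpqpqp
  rot[8] = qpqpqpqpq$qqpqpqpp
  rot[9] = pqpqpqpq$qqpqpqppq
  rot[10] = qpqpqpq$qqpqpqppqp
  rot[11] = pqpqpq$qqpqpqppqpq
  rot[12] = qpqpq$qqpqpqppqpqp
  rot[13] = pqpq$qqpqpqppqpqpq
  rot[14] = qpq$qqpqpqppqpqpqp
  rot[15] = pq$qqpqpqppqpqpqpq
  rot[16] = q$qqpqpqppqpqpqpqp
  rot[17] = $qqpqpqppqpqpqpqpq
Sorted (with $ < everything):
  sorted[0] = $qqpqpqppqpqpqpqpq
  sorted[1] = ppqpqpqpqpq$qqpqpq
  sorted[2] = pq$qqpqpqppqpqpqpq
  sorted[3] = pqppqpqpqpqpq$qqpq
  sorted[4] = pqpq$qqpqpqppqpqpq
  sorted[5] = pqpqppqpqpqpqpq$qq
  sorted[6] = pqpqpq$qqpqpqppqpq
  sorted[7] = pqpqpqpq$qqpqpqppq
  sorted[8] = pqpqpqpqpq$qqpqpqp
  sorted[9] = q$qqpqpqppqpqpqpqp
  sorted[10] = qppqpqpqpqpq$qqpqp
  sorted[11] = qpq$qqpqpqppqpqpqp
  sorted[12] = qpqppqpqpqpqpq$qqp
  sorted[13] = qpqpq$qqpqpqppqpqp
  sorted[14] = qpqpqppqpqpqpqpq$q
  sorted[15] = qpqpqpq$qqpqpqppqp
  sorted[16] = qpqpqpqpq$qqpqpqpp
  sorted[17] = qqpqpqppqpqpqpqpq$
sorted[13] = qpqpq$qqpqpqppqpqp

Answer: qpqpq$qqpqpqppqpqp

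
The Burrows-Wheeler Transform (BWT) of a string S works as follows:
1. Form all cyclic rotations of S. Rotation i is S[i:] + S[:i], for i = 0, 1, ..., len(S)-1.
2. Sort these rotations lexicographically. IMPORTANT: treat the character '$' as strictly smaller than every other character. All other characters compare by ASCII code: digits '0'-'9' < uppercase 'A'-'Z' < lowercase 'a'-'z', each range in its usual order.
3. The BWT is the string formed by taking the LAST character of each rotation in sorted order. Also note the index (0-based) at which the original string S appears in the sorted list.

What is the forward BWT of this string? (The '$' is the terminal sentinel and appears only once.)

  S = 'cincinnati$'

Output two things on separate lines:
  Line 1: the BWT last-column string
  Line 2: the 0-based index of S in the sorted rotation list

Answer: in$ntccniia
2

Derivation:
All 11 rotations (rotation i = S[i:]+S[:i]):
  rot[0] = cincinnati$
  rot[1] = incinnati$c
  rot[2] = ncinnati$ci
  rot[3] = cinnati$cin
  rot[4] = innati$cinc
  rot[5] = nnati$cinci
  rot[6] = nati$cincin
  rot[7] = ati$cincinn
  rot[8] = ti$cincinna
  rot[9] = i$cincinnat
  rot[10] = $cincinnati
Sorted (with $ < everything):
  sorted[0] = $cincinnati  (last char: 'i')
  sorted[1] = ati$cincinn  (last char: 'n')
  sorted[2] = cincinnati$  (last char: '$')
  sorted[3] = cinnati$cin  (last char: 'n')
  sorted[4] = i$cincinnat  (last char: 't')
  sorted[5] = incinnati$c  (last char: 'c')
  sorted[6] = innati$cinc  (last char: 'c')
  sorted[7] = nati$cincin  (last char: 'n')
  sorted[8] = ncinnati$ci  (last char: 'i')
  sorted[9] = nnati$cinci  (last char: 'i')
  sorted[10] = ti$cincinna  (last char: 'a')
Last column: in$ntccniia
Original string S is at sorted index 2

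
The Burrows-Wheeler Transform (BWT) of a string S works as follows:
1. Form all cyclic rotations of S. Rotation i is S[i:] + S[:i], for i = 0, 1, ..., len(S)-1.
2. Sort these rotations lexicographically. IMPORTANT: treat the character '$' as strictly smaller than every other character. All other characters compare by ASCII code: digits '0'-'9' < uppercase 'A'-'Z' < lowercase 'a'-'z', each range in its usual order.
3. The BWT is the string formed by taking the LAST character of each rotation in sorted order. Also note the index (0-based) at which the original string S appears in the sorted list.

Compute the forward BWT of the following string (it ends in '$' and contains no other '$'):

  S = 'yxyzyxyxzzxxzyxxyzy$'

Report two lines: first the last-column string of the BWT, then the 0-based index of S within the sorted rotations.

All 20 rotations (rotation i = S[i:]+S[:i]):
  rot[0] = yxyzyxyxzzxxzyxxyzy$
  rot[1] = xyzyxyxzzxxzyxxyzy$y
  rot[2] = yzyxyxzzxxzyxxyzy$yx
  rot[3] = zyxyxzzxxzyxxyzy$yxy
  rot[4] = yxyxzzxxzyxxyzy$yxyz
  rot[5] = xyxzzxxzyxxyzy$yxyzy
  rot[6] = yxzzxxzyxxyzy$yxyzyx
  rot[7] = xzzxxzyxxyzy$yxyzyxy
  rot[8] = zzxxzyxxyzy$yxyzyxyx
  rot[9] = zxxzyxxyzy$yxyzyxyxz
  rot[10] = xxzyxxyzy$yxyzyxyxzz
  rot[11] = xzyxxyzy$yxyzyxyxzzx
  rot[12] = zyxxyzy$yxyzyxyxzzxx
  rot[13] = yxxyzy$yxyzyxyxzzxxz
  rot[14] = xxyzy$yxyzyxyxzzxxzy
  rot[15] = xyzy$yxyzyxyxzzxxzyx
  rot[16] = yzy$yxyzyxyxzzxxzyxx
  rot[17] = zy$yxyzyxyxzzxxzyxxy
  rot[18] = y$yxyzyxyxzzxxzyxxyz
  rot[19] = $yxyzyxyxzzxxzyxxyzy
Sorted (with $ < everything):
  sorted[0] = $yxyzyxyxzzxxzyxxyzy  (last char: 'y')
  sorted[1] = xxyzy$yxyzyxyxzzxxzy  (last char: 'y')
  sorted[2] = xxzyxxyzy$yxyzyxyxzz  (last char: 'z')
  sorted[3] = xyxzzxxzyxxyzy$yxyzy  (last char: 'y')
  sorted[4] = xyzy$yxyzyxyxzzxxzyx  (last char: 'x')
  sorted[5] = xyzyxyxzzxxzyxxyzy$y  (last char: 'y')
  sorted[6] = xzyxxyzy$yxyzyxyxzzx  (last char: 'x')
  sorted[7] = xzzxxzyxxyzy$yxyzyxy  (last char: 'y')
  sorted[8] = y$yxyzyxyxzzxxzyxxyz  (last char: 'z')
  sorted[9] = yxxyzy$yxyzyxyxzzxxz  (last char: 'z')
  sorted[10] = yxyxzzxxzyxxyzy$yxyz  (last char: 'z')
  sorted[11] = yxyzyxyxzzxxzyxxyzy$  (last char: '$')
  sorted[12] = yxzzxxzyxxyzy$yxyzyx  (last char: 'x')
  sorted[13] = yzy$yxyzyxyxzzxxzyxx  (last char: 'x')
  sorted[14] = yzyxyxzzxxzyxxyzy$yx  (last char: 'x')
  sorted[15] = zxxzyxxyzy$yxyzyxyxz  (last char: 'z')
  sorted[16] = zy$yxyzyxyxzzxxzyxxy  (last char: 'y')
  sorted[17] = zyxxyzy$yxyzyxyxzzxx  (last char: 'x')
  sorted[18] = zyxyxzzxxzyxxyzy$yxy  (last char: 'y')
  sorted[19] = zzxxzyxxyzy$yxyzyxyx  (last char: 'x')
Last column: yyzyxyxyzzz$xxxzyxyx
Original string S is at sorted index 11

Answer: yyzyxyxyzzz$xxxzyxyx
11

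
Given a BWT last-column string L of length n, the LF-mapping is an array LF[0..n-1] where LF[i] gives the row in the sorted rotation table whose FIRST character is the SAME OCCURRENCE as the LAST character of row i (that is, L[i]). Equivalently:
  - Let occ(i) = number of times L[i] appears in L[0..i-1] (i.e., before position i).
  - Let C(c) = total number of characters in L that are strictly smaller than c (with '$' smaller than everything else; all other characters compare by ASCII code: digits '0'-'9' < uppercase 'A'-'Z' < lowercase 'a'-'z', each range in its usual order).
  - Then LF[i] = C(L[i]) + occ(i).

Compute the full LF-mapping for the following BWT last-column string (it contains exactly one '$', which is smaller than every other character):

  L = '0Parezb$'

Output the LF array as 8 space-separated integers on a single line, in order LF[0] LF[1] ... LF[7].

Char counts: '$':1, '0':1, 'P':1, 'a':1, 'b':1, 'e':1, 'r':1, 'z':1
C (first-col start): C('$')=0, C('0')=1, C('P')=2, C('a')=3, C('b')=4, C('e')=5, C('r')=6, C('z')=7
L[0]='0': occ=0, LF[0]=C('0')+0=1+0=1
L[1]='P': occ=0, LF[1]=C('P')+0=2+0=2
L[2]='a': occ=0, LF[2]=C('a')+0=3+0=3
L[3]='r': occ=0, LF[3]=C('r')+0=6+0=6
L[4]='e': occ=0, LF[4]=C('e')+0=5+0=5
L[5]='z': occ=0, LF[5]=C('z')+0=7+0=7
L[6]='b': occ=0, LF[6]=C('b')+0=4+0=4
L[7]='$': occ=0, LF[7]=C('$')+0=0+0=0

Answer: 1 2 3 6 5 7 4 0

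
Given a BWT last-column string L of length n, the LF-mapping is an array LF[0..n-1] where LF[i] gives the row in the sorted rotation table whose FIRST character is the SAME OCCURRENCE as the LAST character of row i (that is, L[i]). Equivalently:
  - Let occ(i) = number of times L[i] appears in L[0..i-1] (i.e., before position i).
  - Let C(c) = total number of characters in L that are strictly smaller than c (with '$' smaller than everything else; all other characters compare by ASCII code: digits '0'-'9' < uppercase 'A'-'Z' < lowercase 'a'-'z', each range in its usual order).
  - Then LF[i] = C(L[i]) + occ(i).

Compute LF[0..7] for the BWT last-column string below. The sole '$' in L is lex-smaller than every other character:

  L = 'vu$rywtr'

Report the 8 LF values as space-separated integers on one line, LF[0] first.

Answer: 5 4 0 1 7 6 3 2

Derivation:
Char counts: '$':1, 'r':2, 't':1, 'u':1, 'v':1, 'w':1, 'y':1
C (first-col start): C('$')=0, C('r')=1, C('t')=3, C('u')=4, C('v')=5, C('w')=6, C('y')=7
L[0]='v': occ=0, LF[0]=C('v')+0=5+0=5
L[1]='u': occ=0, LF[1]=C('u')+0=4+0=4
L[2]='$': occ=0, LF[2]=C('$')+0=0+0=0
L[3]='r': occ=0, LF[3]=C('r')+0=1+0=1
L[4]='y': occ=0, LF[4]=C('y')+0=7+0=7
L[5]='w': occ=0, LF[5]=C('w')+0=6+0=6
L[6]='t': occ=0, LF[6]=C('t')+0=3+0=3
L[7]='r': occ=1, LF[7]=C('r')+1=1+1=2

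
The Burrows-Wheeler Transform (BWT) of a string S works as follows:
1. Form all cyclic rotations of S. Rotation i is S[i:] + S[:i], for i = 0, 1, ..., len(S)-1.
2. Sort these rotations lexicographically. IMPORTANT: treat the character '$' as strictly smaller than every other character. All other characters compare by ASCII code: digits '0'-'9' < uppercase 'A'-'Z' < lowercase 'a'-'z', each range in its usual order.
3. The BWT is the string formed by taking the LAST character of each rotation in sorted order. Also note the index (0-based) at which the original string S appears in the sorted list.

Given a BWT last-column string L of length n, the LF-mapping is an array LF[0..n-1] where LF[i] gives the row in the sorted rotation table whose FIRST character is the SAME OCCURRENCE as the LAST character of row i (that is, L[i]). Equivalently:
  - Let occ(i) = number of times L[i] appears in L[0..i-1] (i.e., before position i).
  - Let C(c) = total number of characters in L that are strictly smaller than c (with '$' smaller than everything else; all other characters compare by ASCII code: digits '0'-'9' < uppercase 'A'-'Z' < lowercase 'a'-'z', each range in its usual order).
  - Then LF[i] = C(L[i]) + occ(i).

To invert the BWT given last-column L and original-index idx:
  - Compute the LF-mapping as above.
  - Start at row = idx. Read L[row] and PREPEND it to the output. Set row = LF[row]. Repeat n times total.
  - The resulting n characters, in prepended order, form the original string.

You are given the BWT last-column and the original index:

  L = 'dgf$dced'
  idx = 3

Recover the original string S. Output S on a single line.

Answer: ddgcefd$

Derivation:
LF mapping: 2 7 6 0 3 1 5 4
Walk LF starting at row 3, prepending L[row]:
  step 1: row=3, L[3]='$', prepend. Next row=LF[3]=0
  step 2: row=0, L[0]='d', prepend. Next row=LF[0]=2
  step 3: row=2, L[2]='f', prepend. Next row=LF[2]=6
  step 4: row=6, L[6]='e', prepend. Next row=LF[6]=5
  step 5: row=5, L[5]='c', prepend. Next row=LF[5]=1
  step 6: row=1, L[1]='g', prepend. Next row=LF[1]=7
  step 7: row=7, L[7]='d', prepend. Next row=LF[7]=4
  step 8: row=4, L[4]='d', prepend. Next row=LF[4]=3
Reversed output: ddgcefd$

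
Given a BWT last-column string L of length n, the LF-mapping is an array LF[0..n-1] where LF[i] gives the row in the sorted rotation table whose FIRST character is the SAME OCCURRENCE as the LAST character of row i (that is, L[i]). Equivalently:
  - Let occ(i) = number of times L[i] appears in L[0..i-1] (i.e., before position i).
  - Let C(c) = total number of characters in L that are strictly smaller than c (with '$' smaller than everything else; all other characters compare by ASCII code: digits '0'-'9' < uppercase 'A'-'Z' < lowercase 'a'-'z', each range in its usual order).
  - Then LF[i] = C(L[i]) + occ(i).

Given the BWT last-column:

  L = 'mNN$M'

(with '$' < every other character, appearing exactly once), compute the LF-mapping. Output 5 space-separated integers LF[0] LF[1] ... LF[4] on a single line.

Char counts: '$':1, 'M':1, 'N':2, 'm':1
C (first-col start): C('$')=0, C('M')=1, C('N')=2, C('m')=4
L[0]='m': occ=0, LF[0]=C('m')+0=4+0=4
L[1]='N': occ=0, LF[1]=C('N')+0=2+0=2
L[2]='N': occ=1, LF[2]=C('N')+1=2+1=3
L[3]='$': occ=0, LF[3]=C('$')+0=0+0=0
L[4]='M': occ=0, LF[4]=C('M')+0=1+0=1

Answer: 4 2 3 0 1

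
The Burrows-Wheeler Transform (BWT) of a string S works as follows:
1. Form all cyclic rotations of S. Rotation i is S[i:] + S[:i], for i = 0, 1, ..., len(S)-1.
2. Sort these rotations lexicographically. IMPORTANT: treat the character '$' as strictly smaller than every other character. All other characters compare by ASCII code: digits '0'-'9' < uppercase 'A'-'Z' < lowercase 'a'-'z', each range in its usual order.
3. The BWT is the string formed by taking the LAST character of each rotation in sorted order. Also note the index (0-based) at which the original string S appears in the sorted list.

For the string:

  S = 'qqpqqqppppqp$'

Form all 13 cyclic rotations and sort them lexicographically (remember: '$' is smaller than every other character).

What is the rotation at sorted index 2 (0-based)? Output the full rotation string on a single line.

All 13 rotations (rotation i = S[i:]+S[:i]):
  rot[0] = qqpqqqppppqp$
  rot[1] = qpqqqppppqp$q
  rot[2] = pqqqppppqp$qq
  rot[3] = qqqppppqp$qqp
  rot[4] = qqppppqp$qqpq
  rot[5] = qppppqp$qqpqq
  rot[6] = ppppqp$qqpqqq
  rot[7] = pppqp$qqpqqqp
  rot[8] = ppqp$qqpqqqpp
  rot[9] = pqp$qqpqqqppp
  rot[10] = qp$qqpqqqpppp
  rot[11] = p$qqpqqqppppq
  rot[12] = $qqpqqqppppqp
Sorted (with $ < everything):
  sorted[0] = $qqpqqqppppqp
  sorted[1] = p$qqpqqqppppq
  sorted[2] = ppppqp$qqpqqq
  sorted[3] = pppqp$qqpqqqp
  sorted[4] = ppqp$qqpqqqpp
  sorted[5] = pqp$qqpqqqppp
  sorted[6] = pqqqppppqp$qq
  sorted[7] = qp$qqpqqqpppp
  sorted[8] = qppppqp$qqpqq
  sorted[9] = qpqqqppppqp$q
  sorted[10] = qqppppqp$qqpq
  sorted[11] = qqpqqqppppqp$
  sorted[12] = qqqppppqp$qqp
sorted[2] = ppppqp$qqpqqq

Answer: ppppqp$qqpqqq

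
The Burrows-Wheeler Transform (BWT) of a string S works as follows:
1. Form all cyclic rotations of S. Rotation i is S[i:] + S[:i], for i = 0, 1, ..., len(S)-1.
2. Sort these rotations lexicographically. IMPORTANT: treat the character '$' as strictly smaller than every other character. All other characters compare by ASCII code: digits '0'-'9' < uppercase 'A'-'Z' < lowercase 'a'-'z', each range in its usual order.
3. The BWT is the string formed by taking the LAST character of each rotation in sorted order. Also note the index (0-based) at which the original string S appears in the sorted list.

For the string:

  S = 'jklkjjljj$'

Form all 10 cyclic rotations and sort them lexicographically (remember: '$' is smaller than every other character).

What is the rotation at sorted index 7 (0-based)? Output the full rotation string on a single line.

Answer: klkjjljj$j

Derivation:
All 10 rotations (rotation i = S[i:]+S[:i]):
  rot[0] = jklkjjljj$
  rot[1] = klkjjljj$j
  rot[2] = lkjjljj$jk
  rot[3] = kjjljj$jkl
  rot[4] = jjljj$jklk
  rot[5] = jljj$jklkj
  rot[6] = ljj$jklkjj
  rot[7] = jj$jklkjjl
  rot[8] = j$jklkjjlj
  rot[9] = $jklkjjljj
Sorted (with $ < everything):
  sorted[0] = $jklkjjljj
  sorted[1] = j$jklkjjlj
  sorted[2] = jj$jklkjjl
  sorted[3] = jjljj$jklk
  sorted[4] = jklkjjljj$
  sorted[5] = jljj$jklkj
  sorted[6] = kjjljj$jkl
  sorted[7] = klkjjljj$j
  sorted[8] = ljj$jklkjj
  sorted[9] = lkjjljj$jk
sorted[7] = klkjjljj$j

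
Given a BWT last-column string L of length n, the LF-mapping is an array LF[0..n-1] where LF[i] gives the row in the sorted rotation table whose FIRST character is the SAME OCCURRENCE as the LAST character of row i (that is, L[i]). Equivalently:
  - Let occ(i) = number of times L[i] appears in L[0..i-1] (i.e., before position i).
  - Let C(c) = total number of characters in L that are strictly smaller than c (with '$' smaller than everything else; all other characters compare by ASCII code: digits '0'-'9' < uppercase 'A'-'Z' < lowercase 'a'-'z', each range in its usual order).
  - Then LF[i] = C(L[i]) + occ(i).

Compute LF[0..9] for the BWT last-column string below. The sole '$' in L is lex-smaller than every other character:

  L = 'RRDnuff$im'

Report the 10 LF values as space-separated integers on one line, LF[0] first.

Char counts: '$':1, 'D':1, 'R':2, 'f':2, 'i':1, 'm':1, 'n':1, 'u':1
C (first-col start): C('$')=0, C('D')=1, C('R')=2, C('f')=4, C('i')=6, C('m')=7, C('n')=8, C('u')=9
L[0]='R': occ=0, LF[0]=C('R')+0=2+0=2
L[1]='R': occ=1, LF[1]=C('R')+1=2+1=3
L[2]='D': occ=0, LF[2]=C('D')+0=1+0=1
L[3]='n': occ=0, LF[3]=C('n')+0=8+0=8
L[4]='u': occ=0, LF[4]=C('u')+0=9+0=9
L[5]='f': occ=0, LF[5]=C('f')+0=4+0=4
L[6]='f': occ=1, LF[6]=C('f')+1=4+1=5
L[7]='$': occ=0, LF[7]=C('$')+0=0+0=0
L[8]='i': occ=0, LF[8]=C('i')+0=6+0=6
L[9]='m': occ=0, LF[9]=C('m')+0=7+0=7

Answer: 2 3 1 8 9 4 5 0 6 7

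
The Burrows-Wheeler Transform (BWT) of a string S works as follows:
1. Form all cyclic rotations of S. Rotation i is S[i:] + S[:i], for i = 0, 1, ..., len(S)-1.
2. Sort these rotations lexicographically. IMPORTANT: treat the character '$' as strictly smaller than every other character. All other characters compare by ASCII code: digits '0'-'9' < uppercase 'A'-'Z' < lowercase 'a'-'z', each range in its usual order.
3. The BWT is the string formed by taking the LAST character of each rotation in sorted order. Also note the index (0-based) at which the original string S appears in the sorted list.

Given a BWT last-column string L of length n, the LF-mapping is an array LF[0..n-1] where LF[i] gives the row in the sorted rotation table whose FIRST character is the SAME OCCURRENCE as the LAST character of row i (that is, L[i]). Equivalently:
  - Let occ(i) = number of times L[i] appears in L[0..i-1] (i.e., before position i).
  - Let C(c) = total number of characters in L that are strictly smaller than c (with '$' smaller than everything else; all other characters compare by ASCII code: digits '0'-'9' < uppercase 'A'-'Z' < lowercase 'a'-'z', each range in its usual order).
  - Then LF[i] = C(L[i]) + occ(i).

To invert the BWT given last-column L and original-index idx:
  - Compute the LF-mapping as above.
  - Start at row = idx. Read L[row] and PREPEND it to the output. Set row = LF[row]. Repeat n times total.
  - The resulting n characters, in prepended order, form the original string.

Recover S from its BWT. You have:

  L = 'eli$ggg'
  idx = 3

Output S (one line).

LF mapping: 1 6 5 0 2 3 4
Walk LF starting at row 3, prepending L[row]:
  step 1: row=3, L[3]='$', prepend. Next row=LF[3]=0
  step 2: row=0, L[0]='e', prepend. Next row=LF[0]=1
  step 3: row=1, L[1]='l', prepend. Next row=LF[1]=6
  step 4: row=6, L[6]='g', prepend. Next row=LF[6]=4
  step 5: row=4, L[4]='g', prepend. Next row=LF[4]=2
  step 6: row=2, L[2]='i', prepend. Next row=LF[2]=5
  step 7: row=5, L[5]='g', prepend. Next row=LF[5]=3
Reversed output: giggle$

Answer: giggle$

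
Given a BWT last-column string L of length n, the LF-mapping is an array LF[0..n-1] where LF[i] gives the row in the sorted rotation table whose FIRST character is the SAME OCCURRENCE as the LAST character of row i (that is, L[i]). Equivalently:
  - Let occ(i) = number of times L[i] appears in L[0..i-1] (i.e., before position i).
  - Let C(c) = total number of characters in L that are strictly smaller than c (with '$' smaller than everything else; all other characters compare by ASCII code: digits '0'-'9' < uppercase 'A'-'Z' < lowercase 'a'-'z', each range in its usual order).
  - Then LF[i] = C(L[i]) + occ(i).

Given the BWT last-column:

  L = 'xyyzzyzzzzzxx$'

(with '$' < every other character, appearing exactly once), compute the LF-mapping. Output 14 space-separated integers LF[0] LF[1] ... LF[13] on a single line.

Answer: 1 4 5 7 8 6 9 10 11 12 13 2 3 0

Derivation:
Char counts: '$':1, 'x':3, 'y':3, 'z':7
C (first-col start): C('$')=0, C('x')=1, C('y')=4, C('z')=7
L[0]='x': occ=0, LF[0]=C('x')+0=1+0=1
L[1]='y': occ=0, LF[1]=C('y')+0=4+0=4
L[2]='y': occ=1, LF[2]=C('y')+1=4+1=5
L[3]='z': occ=0, LF[3]=C('z')+0=7+0=7
L[4]='z': occ=1, LF[4]=C('z')+1=7+1=8
L[5]='y': occ=2, LF[5]=C('y')+2=4+2=6
L[6]='z': occ=2, LF[6]=C('z')+2=7+2=9
L[7]='z': occ=3, LF[7]=C('z')+3=7+3=10
L[8]='z': occ=4, LF[8]=C('z')+4=7+4=11
L[9]='z': occ=5, LF[9]=C('z')+5=7+5=12
L[10]='z': occ=6, LF[10]=C('z')+6=7+6=13
L[11]='x': occ=1, LF[11]=C('x')+1=1+1=2
L[12]='x': occ=2, LF[12]=C('x')+2=1+2=3
L[13]='$': occ=0, LF[13]=C('$')+0=0+0=0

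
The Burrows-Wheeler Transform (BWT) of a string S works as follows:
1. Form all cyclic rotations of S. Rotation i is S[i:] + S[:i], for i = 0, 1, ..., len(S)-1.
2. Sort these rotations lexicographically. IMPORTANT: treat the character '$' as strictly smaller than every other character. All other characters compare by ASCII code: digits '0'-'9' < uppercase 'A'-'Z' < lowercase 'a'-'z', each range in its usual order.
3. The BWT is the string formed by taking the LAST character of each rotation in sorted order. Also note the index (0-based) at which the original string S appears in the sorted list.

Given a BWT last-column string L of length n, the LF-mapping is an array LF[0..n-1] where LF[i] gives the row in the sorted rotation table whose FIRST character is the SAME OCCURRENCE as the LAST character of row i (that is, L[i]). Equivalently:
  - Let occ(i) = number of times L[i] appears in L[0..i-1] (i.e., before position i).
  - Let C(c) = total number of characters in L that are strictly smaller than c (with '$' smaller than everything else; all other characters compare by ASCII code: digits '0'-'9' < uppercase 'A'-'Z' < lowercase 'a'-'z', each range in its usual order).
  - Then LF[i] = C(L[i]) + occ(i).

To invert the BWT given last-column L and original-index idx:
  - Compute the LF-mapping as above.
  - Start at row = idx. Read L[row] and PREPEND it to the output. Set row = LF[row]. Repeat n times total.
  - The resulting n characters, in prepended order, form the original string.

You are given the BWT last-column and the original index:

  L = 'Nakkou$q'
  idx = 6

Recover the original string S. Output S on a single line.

Answer: quokkaN$

Derivation:
LF mapping: 1 2 3 4 5 7 0 6
Walk LF starting at row 6, prepending L[row]:
  step 1: row=6, L[6]='$', prepend. Next row=LF[6]=0
  step 2: row=0, L[0]='N', prepend. Next row=LF[0]=1
  step 3: row=1, L[1]='a', prepend. Next row=LF[1]=2
  step 4: row=2, L[2]='k', prepend. Next row=LF[2]=3
  step 5: row=3, L[3]='k', prepend. Next row=LF[3]=4
  step 6: row=4, L[4]='o', prepend. Next row=LF[4]=5
  step 7: row=5, L[5]='u', prepend. Next row=LF[5]=7
  step 8: row=7, L[7]='q', prepend. Next row=LF[7]=6
Reversed output: quokkaN$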